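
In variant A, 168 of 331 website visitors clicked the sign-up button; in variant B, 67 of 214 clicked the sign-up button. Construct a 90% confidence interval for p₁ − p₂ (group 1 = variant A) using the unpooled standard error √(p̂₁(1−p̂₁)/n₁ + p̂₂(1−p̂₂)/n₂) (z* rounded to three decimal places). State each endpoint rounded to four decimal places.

p̂₁ = 0.50755, p̂₂ = 0.31308, so the observed difference is 0.19447.
Unpooled SE = √(p̂₁(1−p̂₁)/n₁ + p̂₂(1−p̂₂)/n₂) = √(0.000755115 + 0.001004965) = 0.041953.
The 90% critical value is z* = 1.645. Margin = 1.645·0.041953 = 0.06901.
CI: 0.19447 ± 0.06901 = (0.1255, 0.2635).

(0.1255, 0.2635)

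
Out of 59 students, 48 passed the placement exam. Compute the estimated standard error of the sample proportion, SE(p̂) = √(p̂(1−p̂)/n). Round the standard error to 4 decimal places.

Sample proportion p̂ = 48/59 = 0.81356.
p̂(1−p̂) = 0.151680.
Dividing by n and taking the root: √0.002570847 = 0.0507.

SE = 0.0507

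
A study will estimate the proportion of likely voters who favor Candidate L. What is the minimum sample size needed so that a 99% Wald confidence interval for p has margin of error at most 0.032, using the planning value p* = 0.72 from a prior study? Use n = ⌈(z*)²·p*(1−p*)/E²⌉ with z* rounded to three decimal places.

z* = 2.576 at the 99% level.
p*(1−p*) = 0.2016.
(z*)²·p*(1−p*)/E² = 6.635776·0.2016/0.001024 = 1306.418.
⌈1306.418⌉ = 1307.

n = 1307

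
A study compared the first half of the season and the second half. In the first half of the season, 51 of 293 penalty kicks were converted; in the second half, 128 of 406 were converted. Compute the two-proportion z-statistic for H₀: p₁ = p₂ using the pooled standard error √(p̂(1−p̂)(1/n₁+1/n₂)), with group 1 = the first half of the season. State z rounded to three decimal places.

z = -4.221

p̂₁ = 51/293 = 0.17406, p̂₂ = 128/406 = 0.31527.
Pooled p̂ = (51+128)/(293+406) = 179/699 = 0.25608.
SE = √[p̂(1−p̂)(1/n₁+1/n₂)] = √[0.25608·0.74392·(1/293+1/406)] ≈ 0.033457.
z = (p̂₁ − p̂₂)/SE = (0.17406 − 0.31527)/0.033457 = -0.14121/0.033457 = -4.221.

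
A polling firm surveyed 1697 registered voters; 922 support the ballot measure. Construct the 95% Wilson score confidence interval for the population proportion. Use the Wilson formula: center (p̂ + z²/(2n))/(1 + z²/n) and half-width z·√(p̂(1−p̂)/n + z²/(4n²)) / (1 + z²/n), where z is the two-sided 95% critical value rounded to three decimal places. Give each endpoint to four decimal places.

Here p̂ = 922/1697 = 0.54331 and z = 1.960 (z² = 3.841600).
1 + z²/n = 1.002264.
Adjusted center: (0.54331 + z²/(2n))/1.002264 = 0.54321.
Radicand: p̂(1−p̂)/n + z²/(4n²) = 0.000146213 + 0.000000333 = 0.000146546.
Half-width = z·√(radicand)/denom = 1.960·0.012106/1.002264 = 0.02367.
CI: 0.54321 ± 0.02367 = (0.5195, 0.5669).

(0.5195, 0.5669)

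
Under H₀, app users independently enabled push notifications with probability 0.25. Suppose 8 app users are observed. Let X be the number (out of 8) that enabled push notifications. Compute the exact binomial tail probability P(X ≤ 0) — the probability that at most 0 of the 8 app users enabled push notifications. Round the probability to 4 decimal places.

P = 0.1001

X is binomial with n = 8 and p = 0.25.
P(X ≤ 0) = C(8,0)·0.25^0·0.75^8.
= 0.100113 = 0.1001.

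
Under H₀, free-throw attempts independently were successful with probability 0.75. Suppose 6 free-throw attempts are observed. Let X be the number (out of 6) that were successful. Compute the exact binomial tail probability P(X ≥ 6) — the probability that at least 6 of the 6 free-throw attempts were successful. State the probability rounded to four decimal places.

P = 0.1780

X is binomial with n = 6 and p = 0.75.
P(X ≥ 6) = C(6,6)·0.75^6·0.25^0.
= 0.177979 = 0.1780.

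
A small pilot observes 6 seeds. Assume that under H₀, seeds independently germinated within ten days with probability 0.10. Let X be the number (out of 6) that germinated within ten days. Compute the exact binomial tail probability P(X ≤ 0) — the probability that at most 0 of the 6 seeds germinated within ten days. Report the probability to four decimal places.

P = 0.5314

X is binomial with n = 6 and p = 0.10.
P(X ≤ 0) = C(6,0)·0.10^0·0.90^6.
= 0.531441 = 0.5314.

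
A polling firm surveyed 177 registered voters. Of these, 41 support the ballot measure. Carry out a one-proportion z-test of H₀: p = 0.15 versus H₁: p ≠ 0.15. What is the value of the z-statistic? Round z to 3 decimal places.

z = 3.042

The sample proportion is 41/177 = 0.23164.
Null standard error: √(0.15·0.85/177) = √0.000720339 = 0.026839.
Test statistic: z = 0.08164/0.026839 = 3.042.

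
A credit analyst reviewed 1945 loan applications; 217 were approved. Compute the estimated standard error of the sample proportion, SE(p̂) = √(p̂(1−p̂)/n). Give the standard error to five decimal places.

SE = 0.00714

The sample proportion is 217/1945 = 0.11157.
p̂(1−p̂) = 0.099122.
SE = √(0.099122/1945) = 0.00714.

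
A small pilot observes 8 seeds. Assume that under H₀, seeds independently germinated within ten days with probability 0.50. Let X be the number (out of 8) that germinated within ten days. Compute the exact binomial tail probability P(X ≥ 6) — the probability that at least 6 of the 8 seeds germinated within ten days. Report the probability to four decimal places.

P = 0.1445

X is binomial with n = 8 and p = 0.50.
P(X ≥ 6) = C(8,6)·0.50^6·0.50^2 + C(8,7)·0.50^7·0.50^1 + C(8,8)·0.50^8·0.50^0.
= 0.109375 + 0.031250 + 0.003906 = 0.1445.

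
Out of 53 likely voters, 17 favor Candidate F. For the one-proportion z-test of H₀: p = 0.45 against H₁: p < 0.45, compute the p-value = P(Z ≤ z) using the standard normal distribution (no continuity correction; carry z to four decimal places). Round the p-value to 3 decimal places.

p-value = 0.029

The sample proportion is 17/53 = 0.32075.
Null standard error: √(0.45·0.55/53) = √0.004669811 = 0.068336.
Test statistic (full precision, shown to 4 dp): z = (17/53 − 0.45)/SE₀ ≈ -1.8913.
p-value = P(Z ≤ z) with z = -1.8913 → 0.029.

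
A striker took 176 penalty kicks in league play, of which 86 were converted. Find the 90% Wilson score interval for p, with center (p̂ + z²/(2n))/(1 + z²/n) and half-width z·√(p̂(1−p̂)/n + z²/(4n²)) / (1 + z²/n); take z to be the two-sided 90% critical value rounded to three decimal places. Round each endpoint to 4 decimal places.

p̂ = 86/176 = 0.48864; z = 1.645, so z² = 2.706025.
1 + z²/n = 1.015375.
Adjusted center: (0.48864 + z²/(2n))/1.015375 = 0.48881.
Radicand: p̂(1−p̂)/n + z²/(4n²) = 0.001419721 + 0.000021840 = 0.001441561.
Half-width = 1.645·√0.001441561/1.015375 = 0.06151.
Interval: 0.48881 ± 0.06151 → (0.4273, 0.5503).

(0.4273, 0.5503)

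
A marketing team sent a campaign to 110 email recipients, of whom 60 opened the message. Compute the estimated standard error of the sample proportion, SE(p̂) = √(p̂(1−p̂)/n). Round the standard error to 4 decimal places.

SE = 0.0475

Sample proportion p̂ = 60/110 = 0.54545.
p̂(1−p̂) = 0.247934.
Dividing by n and taking the root: √0.002253945 = 0.0475.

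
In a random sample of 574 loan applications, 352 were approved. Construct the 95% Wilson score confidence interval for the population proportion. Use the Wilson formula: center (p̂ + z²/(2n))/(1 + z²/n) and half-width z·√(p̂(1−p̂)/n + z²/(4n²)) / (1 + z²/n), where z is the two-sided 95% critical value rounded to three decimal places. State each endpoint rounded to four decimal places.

p̂ = 352/574 = 0.61324; z = 1.960, so z² = 3.841600.
1 + z²/n = 1.006693.
Adjusted center: (0.61324 + z²/(2n))/1.006693 = 0.61249.
Radicand: p̂(1−p̂)/n + z²/(4n²) = 0.000413200 + 0.000002915 = 0.000416115.
Half-width = 1.960·√0.000416115/1.006693 = 0.03972.
So the interval runs from 0.5728 to 0.6522.

(0.5728, 0.6522)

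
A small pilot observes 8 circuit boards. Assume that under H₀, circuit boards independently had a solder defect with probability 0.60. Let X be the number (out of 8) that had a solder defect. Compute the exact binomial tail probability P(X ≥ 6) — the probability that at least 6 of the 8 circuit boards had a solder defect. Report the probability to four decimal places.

P = 0.3154

X ~ Binomial(n=8, p=0.60).
P(X ≥ 6) = C(8,6)·0.60^6·0.40^2 + C(8,7)·0.60^7·0.40^1 + C(8,8)·0.60^8·0.40^0.
= 0.209019 + 0.089580 + 0.016796 = 0.3154.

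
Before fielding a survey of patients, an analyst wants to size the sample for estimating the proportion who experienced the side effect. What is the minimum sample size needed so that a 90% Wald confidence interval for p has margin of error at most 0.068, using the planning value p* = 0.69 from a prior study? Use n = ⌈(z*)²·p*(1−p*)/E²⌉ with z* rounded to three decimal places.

n = 126

z* = 1.645 at the 90% level.
p*(1−p*) = 0.2139.
Required n before rounding: 2.706025 × 0.2139 / 0.068² = 125.177.
Rounding up, n = 126.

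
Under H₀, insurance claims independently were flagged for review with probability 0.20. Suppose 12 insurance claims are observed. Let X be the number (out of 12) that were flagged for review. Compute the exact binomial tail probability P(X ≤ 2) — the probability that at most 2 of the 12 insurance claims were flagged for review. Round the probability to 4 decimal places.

X ~ Binomial(n=12, p=0.20).
P(X ≤ 2) = C(12,0)·0.20^0·0.80^12 + C(12,1)·0.20^1·0.80^11 + C(12,2)·0.20^2·0.80^10.
= 0.068719 + 0.206158 + 0.283468 = 0.5583.

P = 0.5583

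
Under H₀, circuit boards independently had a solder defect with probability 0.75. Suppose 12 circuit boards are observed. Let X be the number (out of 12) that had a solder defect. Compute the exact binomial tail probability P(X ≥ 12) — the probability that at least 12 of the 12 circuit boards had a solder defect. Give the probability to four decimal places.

X ~ Binomial(n=12, p=0.75).
P(X ≥ 12) = C(12,12)·0.75^12·0.25^0.
= 0.031676 = 0.0317.

P = 0.0317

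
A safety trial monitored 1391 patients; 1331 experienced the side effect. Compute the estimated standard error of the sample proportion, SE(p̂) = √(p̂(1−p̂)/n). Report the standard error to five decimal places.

p̂ = 1331/1391 = 0.95687.
p̂(1−p̂) = 0.95687·0.04313 = 0.041270.
Dividing by n and taking the root: √0.000029669 = 0.00545.

SE = 0.00545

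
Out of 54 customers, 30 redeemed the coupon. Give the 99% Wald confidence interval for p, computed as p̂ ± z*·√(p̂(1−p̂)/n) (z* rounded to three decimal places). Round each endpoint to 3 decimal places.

(0.381, 0.730)

Sample proportion p̂ = 30/54 = 0.55556.
Standard error of p̂: √(0.246914/54) = √0.004572474 = 0.067620.
The 99% critical value is z* = 2.576.
Margin of error: 2.576 × 0.067620 = 0.17419.
CI: 0.55556 ± 0.17419 = (0.381, 0.730).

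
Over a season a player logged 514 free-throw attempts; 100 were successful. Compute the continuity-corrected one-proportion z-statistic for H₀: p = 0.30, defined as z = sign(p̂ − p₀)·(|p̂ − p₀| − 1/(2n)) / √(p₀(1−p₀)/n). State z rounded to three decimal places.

z = -5.169

The sample proportion is 100/514 = 0.19455. p̂ − p₀ = -0.105447.
1/(2n) = 0.000973.
Corrected numerator: |-0.105447| − 0.000973 = 0.104474.
SE₀ = √(0.30·0.70/514) = 0.020213.
z = (−)0.104474/0.020213 = -5.169.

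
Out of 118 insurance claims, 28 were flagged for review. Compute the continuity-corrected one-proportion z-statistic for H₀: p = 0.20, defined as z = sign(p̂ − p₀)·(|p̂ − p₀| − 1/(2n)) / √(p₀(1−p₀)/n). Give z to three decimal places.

With x = 28 successes in n = 118, p̂ = 0.23729. p̂ − p₀ = 0.037288.
Continuity correction 1/(2n) = 1/236 = 0.004237.
Corrected numerator: |0.037288| − 0.004237 = 0.033051.
Under H₀, SE = √(p₀(1−p₀)/n) = √(0.20·0.80/118) = √0.001355932 = 0.036823.
z = +0.033051/0.036823 = 0.898.

z = 0.898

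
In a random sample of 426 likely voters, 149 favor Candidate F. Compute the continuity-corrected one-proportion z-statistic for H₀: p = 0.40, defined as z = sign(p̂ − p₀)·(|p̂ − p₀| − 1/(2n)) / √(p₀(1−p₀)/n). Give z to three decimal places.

z = -2.067

p̂ = 149/426 = 0.34977. p̂ − p₀ = -0.050235.
Continuity correction 1/(2n) = 1/852 = 0.001174.
Corrected numerator: |-0.050235| − 0.001174 = 0.049061.
Under H₀, SE = √(p₀(1−p₀)/n) = √(0.40·0.60/426) = √0.000563380 = 0.023736.
z = −0.049061/0.023736 = -2.067.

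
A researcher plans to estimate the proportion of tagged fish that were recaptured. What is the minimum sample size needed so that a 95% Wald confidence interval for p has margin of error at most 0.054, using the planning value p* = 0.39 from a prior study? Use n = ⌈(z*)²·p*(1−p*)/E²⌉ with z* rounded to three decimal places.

n = 314

The 95% critical value is z* = 1.960.
p*(1−p*) = 0.2379.
Required n before rounding: 3.841600 × 0.2379 / 0.054² = 313.414.
⌈313.414⌉ = 314.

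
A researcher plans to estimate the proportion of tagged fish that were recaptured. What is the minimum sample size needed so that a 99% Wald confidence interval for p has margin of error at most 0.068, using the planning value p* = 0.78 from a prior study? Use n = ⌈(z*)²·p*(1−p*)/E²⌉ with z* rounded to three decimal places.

For 99% confidence, z* = 2.576.
p*(1−p*) = 0.1716.
Required n before rounding: 6.635776 × 0.1716 / 0.068² = 246.258.
Rounding up, n = 247.

n = 247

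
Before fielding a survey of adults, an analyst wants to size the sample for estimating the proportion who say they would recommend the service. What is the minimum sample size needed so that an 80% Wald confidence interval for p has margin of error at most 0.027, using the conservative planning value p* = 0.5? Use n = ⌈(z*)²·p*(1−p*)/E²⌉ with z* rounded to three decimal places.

The 80% critical value is z* = 1.282.
p*(1−p*) = 0.50·0.50 = 0.2500.
(z*)²·p*(1−p*)/E² = 1.643524·0.2500/0.000729 = 563.623.
Rounding up, n = 564.

n = 564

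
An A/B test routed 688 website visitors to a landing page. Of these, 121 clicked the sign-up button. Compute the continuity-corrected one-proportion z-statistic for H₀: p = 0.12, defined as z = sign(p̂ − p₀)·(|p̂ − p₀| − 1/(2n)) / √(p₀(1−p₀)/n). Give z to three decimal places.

The sample proportion is 121/688 = 0.17587. p̂ − p₀ = 0.055872.
Continuity correction 1/(2n) = 1/1376 = 0.000727.
Corrected numerator: |0.055872| − 0.000727 = 0.055145.
Null standard error: √(0.12·0.88/688) = √0.000153488 = 0.012389.
z = +0.055145/0.012389 = 4.451.

z = 4.451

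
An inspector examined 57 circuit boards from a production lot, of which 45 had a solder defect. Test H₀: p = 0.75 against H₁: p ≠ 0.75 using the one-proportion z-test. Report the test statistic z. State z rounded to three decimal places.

z = 0.688

With x = 45 successes in n = 57, p̂ = 0.78947.
Under H₀, SE = √(p₀(1−p₀)/n) = √(0.75·0.25/57) = √0.003289474 = 0.057354.
z = (p̂ − p₀)/SE = (0.78947 − 0.75)/0.057354 = 0.688.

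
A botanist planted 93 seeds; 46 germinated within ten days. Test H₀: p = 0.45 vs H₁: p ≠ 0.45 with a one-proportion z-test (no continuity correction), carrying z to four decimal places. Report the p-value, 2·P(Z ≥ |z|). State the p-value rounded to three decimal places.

The sample proportion is 46/93 = 0.49462.
SE₀ = √(0.45·0.55/93) = 0.051588.
z = (p̂ − p₀)/SE = (46/93 − 0.45)/0.051588 ≈ 0.8650.
From the standard normal, 2·P(Z ≥ |z|) = 0.387.

p-value = 0.387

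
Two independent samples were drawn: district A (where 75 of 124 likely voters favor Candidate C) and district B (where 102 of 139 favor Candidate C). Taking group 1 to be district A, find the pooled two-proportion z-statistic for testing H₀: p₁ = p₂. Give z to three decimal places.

p̂₁ = 75/124 = 0.60484, p̂₂ = 102/139 = 0.73381.
Pooling: p̂ = 177/263 = 0.67300.
Pooled SE = √[0.2200697·0.01525876] ≈ 0.057948.
z = (p̂₁ − p̂₂)/SE = (0.60484 − 0.73381)/0.057948 = -0.12897/0.057948 = -2.226.

z = -2.226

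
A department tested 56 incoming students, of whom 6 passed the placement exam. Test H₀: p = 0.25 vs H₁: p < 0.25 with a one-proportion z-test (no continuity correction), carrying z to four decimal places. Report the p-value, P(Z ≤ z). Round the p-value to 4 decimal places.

Sample proportion p̂ = 6/56 = 0.10714.
Under H₀, SE = √(p₀(1−p₀)/n) = √(0.25·0.75/56) = √0.003348214 = 0.057864.
z = (p̂ − p₀)/SE = (6/56 − 0.25)/0.057864 ≈ -2.4689.
From the standard normal, P(Z ≤ z) = 0.0068.

p-value = 0.0068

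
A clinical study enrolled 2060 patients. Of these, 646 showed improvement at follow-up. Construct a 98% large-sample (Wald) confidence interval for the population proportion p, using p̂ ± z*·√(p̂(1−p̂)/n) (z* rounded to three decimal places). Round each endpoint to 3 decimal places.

(0.290, 0.337)

With x = 646 successes in n = 2060, p̂ = 0.31359.
Standard error of p̂: √(0.215252/2060) = √0.000104491 = 0.010222.
The 98% critical value is z* = 2.326.
Margin of error: 2.326 × 0.010222 = 0.02378.
Interval: 0.31359 ± 0.02378 → (0.290, 0.337).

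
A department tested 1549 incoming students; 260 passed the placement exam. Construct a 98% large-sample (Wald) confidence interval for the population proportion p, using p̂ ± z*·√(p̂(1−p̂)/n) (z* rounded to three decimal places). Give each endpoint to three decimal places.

(0.146, 0.190)

With x = 260 successes in n = 1549, p̂ = 0.16785.
SE = √(p̂(1−p̂)/n) = √(0.139677/1549) = 0.009496.
For 98% confidence, z* = 2.326.
Margin of error: 2.326 × 0.009496 = 0.02209.
So the interval runs from 0.146 to 0.190.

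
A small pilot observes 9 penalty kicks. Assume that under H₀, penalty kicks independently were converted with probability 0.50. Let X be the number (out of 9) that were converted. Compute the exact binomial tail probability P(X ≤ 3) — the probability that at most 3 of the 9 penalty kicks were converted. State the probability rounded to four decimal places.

X ~ Binomial(n=9, p=0.50).
P(X ≤ 3) = C(9,0)·0.50^0·0.50^9 + C(9,1)·0.50^1·0.50^8 + C(9,2)·0.50^2·0.50^7 + C(9,3)·0.50^3·0.50^6.
= 0.001953 + 0.017578 + 0.070312 + 0.164062 = 0.2539.

P = 0.2539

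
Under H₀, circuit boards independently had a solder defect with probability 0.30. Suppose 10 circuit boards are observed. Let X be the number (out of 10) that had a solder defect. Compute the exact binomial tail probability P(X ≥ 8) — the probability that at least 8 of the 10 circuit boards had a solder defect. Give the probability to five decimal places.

X is binomial with n = 10 and p = 0.30.
P(X ≥ 8) = C(10,8)·0.30^8·0.70^2 + C(10,9)·0.30^9·0.70^1 + C(10,10)·0.30^10·0.70^0.
= 0.001447 + 0.000138 + 0.000006 = 0.00159.

P = 0.00159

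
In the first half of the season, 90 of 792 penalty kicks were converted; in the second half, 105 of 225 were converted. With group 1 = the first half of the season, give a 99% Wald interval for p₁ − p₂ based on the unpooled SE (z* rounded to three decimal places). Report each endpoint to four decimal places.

p̂₁ = 90/792 = 0.11364, p̂₂ = 105/225 = 0.46667; p̂₁ − p̂₂ = -0.35303.
SE = √(0.000127176 + 0.001106173) = √0.001233349 = 0.035119.
The 99% critical value is z* = 2.576. Margin = 2.576·0.035119 = 0.09047.
So the interval runs from -0.4435 to -0.2626.

(-0.4435, -0.2626)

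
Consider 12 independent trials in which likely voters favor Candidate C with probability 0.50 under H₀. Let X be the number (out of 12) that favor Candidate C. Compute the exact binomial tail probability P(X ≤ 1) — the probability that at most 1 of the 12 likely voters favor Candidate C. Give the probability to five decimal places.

X is binomial with n = 12 and p = 0.50.
P(X ≤ 1) = C(12,0)·0.50^0·0.50^12 + C(12,1)·0.50^1·0.50^11.
= 0.000244 + 0.002930 = 0.00317.

P = 0.00317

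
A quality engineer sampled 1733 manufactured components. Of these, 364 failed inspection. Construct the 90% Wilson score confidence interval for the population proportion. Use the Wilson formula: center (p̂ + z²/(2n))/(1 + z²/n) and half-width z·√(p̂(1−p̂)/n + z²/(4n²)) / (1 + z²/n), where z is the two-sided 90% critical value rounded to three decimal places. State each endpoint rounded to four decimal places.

Here p̂ = 364/1733 = 0.21004 and z = 1.645 (z² = 2.706025).
Denominator 1 + z²/n = 1 + 2.706025/1733 = 1.001561.
Center = (0.21004 + 0.000781)/1.001561 = 0.21049.
Radicand: p̂(1−p̂)/n + z²/(4n²) = 0.000095743 + 0.000000225 = 0.000095968.
Half-width = 1.645·√0.000095968/1.001561 = 0.01609.
Interval: 0.21049 ± 0.01609 → (0.1944, 0.2266).

(0.1944, 0.2266)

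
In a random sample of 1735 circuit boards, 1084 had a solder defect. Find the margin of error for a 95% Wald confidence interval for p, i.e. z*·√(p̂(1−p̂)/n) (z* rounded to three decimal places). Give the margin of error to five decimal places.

p̂ = 1084/1735 = 0.62478.
SE(p̂) = √(0.62478·0.37522/1735) = 0.011624.
z* = 1.960 at the 95% level.
ME = 1.960·0.011624 = 0.02278.

ME = 0.02278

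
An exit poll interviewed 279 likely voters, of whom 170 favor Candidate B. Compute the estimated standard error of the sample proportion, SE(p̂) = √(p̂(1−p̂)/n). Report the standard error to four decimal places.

The sample proportion is 170/279 = 0.60932.
p̂(1−p̂) = 0.60932·0.39068 = 0.238049.
Dividing by n and taking the root: √0.000853222 = 0.0292.

SE = 0.0292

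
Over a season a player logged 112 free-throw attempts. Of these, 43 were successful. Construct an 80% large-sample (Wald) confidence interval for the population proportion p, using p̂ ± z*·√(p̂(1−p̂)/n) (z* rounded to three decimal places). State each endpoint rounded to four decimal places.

Sample proportion p̂ = 43/112 = 0.38393.
SE(p̂) = √(0.38393·0.61607/112) = 0.045955.
z* = 1.282 at the 80% level.
Margin of error: 1.282 × 0.045955 = 0.05891.
Interval: 0.38393 ± 0.05891 → (0.3250, 0.4428).

(0.3250, 0.4428)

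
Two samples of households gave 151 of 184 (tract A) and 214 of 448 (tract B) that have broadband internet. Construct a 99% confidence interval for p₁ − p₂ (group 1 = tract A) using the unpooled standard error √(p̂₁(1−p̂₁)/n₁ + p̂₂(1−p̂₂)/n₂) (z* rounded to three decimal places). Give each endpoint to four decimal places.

(0.2481, 0.4379)

p̂₁ = 151/184 = 0.82065, p̂₂ = 214/448 = 0.47768; p̂₁ − p̂₂ = 0.34297.
SE = √(0.000799903 + 0.000556924) = √0.001356827 = 0.036835.
For 99% confidence, z* = 2.576. Margin of error = 0.09489.
CI: 0.34297 ± 0.09489 = (0.2481, 0.4379).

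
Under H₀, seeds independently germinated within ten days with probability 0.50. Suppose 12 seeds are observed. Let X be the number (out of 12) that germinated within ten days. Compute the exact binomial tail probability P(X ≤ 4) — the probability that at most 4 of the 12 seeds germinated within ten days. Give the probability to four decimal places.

P = 0.1938

X is binomial with n = 12 and p = 0.50.
P(X ≤ 4) = Σ_{j=0}^{4} C(12,j)·0.50^j·0.50^{12−j}.
= 0.000244 + 0.002930 + 0.016113 + 0.053711 + 0.120850 = 0.1938.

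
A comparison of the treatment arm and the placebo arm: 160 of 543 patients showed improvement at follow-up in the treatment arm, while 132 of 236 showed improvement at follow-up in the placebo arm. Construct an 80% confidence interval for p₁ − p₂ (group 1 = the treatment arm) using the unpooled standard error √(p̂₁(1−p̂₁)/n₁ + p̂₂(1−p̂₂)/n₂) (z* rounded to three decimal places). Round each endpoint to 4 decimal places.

p̂₁ = 160/543 = 0.29466, p̂₂ = 132/236 = 0.55932; p̂₁ − p̂₂ = -0.26466.
SE = √(0.000382754 + 0.001044411) = √0.001427165 = 0.037778.
z* = 1.282 at the 80% level. Margin = 1.282·0.037778 = 0.04843.
CI: -0.26466 ± 0.04843 = (-0.3131, -0.2162).

(-0.3131, -0.2162)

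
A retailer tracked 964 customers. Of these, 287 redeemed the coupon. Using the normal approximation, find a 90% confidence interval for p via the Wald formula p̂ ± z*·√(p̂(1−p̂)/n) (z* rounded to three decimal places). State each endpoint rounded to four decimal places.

Sample proportion p̂ = 287/964 = 0.29772.
SE = √(p̂(1−p̂)/n) = √(0.209082/964) = 0.014727.
For 90% confidence, z* = 1.645.
Margin = 1.645·0.014727 = 0.02423.
Interval: 0.29772 ± 0.02423 → (0.2735, 0.3219).

(0.2735, 0.3219)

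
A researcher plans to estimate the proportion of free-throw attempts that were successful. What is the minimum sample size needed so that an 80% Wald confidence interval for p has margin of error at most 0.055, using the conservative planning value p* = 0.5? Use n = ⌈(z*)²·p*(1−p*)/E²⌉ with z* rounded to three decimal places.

z* = 1.282 at the 80% level.
p*(1−p*) = 0.50·0.50 = 0.2500.
(z*)²·p*(1−p*)/E² = 1.643524·0.2500/0.003025 = 135.828.
Rounding up, n = 136.

n = 136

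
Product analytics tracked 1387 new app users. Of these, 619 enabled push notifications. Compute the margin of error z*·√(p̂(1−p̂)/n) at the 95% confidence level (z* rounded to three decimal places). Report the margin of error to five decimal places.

p̂ = 619/1387 = 0.44629.
Standard error of p̂: √(0.247115/1387) = √0.000178165 = 0.013348.
z* = 1.960 at the 95% level.
Margin of error = z*·SE = 1.960 × 0.013348 = 0.02616.

ME = 0.02616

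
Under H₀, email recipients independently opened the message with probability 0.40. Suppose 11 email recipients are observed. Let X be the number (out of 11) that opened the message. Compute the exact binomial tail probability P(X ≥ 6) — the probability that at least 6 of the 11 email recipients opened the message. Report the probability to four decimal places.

P = 0.2465

X is binomial with n = 11 and p = 0.40.
P(X ≥ 6) = Σ_{j=6}^{11} C(11,j)·0.40^j·0.60^{11−j}.
= 0.147149 + 0.070071 + 0.023357 + 0.005190 + 0.000692 + 0.000042 = 0.2465.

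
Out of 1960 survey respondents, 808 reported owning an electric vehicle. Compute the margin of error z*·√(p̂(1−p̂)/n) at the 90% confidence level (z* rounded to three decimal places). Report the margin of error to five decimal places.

Sample proportion p̂ = 808/1960 = 0.41224.
SE = √(p̂(1−p̂)/n) = √(0.242299/1960) = 0.011119.
The 90% critical value is z* = 1.645.
ME = 1.645·0.011119 = 0.01829.

ME = 0.01829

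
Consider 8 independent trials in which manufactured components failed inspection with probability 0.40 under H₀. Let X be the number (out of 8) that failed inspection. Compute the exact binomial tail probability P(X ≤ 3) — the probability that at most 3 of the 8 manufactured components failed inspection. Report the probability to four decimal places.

P = 0.5941

X ~ Binomial(n=8, p=0.40).
P(X ≤ 3) = C(8,0)·0.40^0·0.60^8 + C(8,1)·0.40^1·0.60^7 + C(8,2)·0.40^2·0.60^6 + C(8,3)·0.40^3·0.60^5.
= 0.016796 + 0.089580 + 0.209019 + 0.278692 = 0.5941.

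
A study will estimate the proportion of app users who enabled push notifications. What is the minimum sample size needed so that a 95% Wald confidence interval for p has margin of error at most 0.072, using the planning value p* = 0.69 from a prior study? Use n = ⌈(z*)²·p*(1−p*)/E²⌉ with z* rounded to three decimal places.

The 95% critical value is z* = 1.960.
p*(1−p*) = 0.69·0.31 = 0.2139.
Required n before rounding: 3.841600 × 0.2139 / 0.072² = 158.510.
⌈158.510⌉ = 159.

n = 159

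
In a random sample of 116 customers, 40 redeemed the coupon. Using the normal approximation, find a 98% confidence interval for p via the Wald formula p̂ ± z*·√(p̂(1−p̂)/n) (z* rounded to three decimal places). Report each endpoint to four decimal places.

(0.2422, 0.4475)

Sample proportion p̂ = 40/116 = 0.34483.
Standard error of p̂: √(0.225922/116) = √0.001947599 = 0.044132.
For 98% confidence, z* = 2.326.
Margin = 2.326·0.044132 = 0.10265.
Interval: 0.34483 ± 0.10265 → (0.2422, 0.4475).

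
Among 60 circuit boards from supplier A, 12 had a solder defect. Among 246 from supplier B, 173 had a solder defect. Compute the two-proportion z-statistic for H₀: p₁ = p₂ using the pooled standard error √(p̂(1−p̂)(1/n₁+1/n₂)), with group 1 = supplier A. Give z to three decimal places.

Sample proportions: p̂₁ = 12/60 = 0.20000 and p̂₂ = 173/246 = 0.70325.
Pooled p̂ = (12+173)/(60+246) = 185/306 = 0.60458.
Pooled SE = √[0.2390640·0.02073171] ≈ 0.070400.
z = (p̂₁ − p̂₂)/SE = (0.20000 − 0.70325)/0.070400 = -0.50325/0.070400 = -7.148.

z = -7.148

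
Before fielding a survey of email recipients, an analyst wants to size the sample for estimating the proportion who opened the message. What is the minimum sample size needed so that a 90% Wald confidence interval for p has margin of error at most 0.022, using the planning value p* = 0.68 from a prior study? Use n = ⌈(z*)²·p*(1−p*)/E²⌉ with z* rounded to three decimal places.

For 90% confidence, z* = 1.645.
p*(1−p*) = 0.2176.
(z*)²·p*(1−p*)/E² = 2.706025·0.2176/0.000484 = 1216.593.
Rounding up, n = 1217.

n = 1217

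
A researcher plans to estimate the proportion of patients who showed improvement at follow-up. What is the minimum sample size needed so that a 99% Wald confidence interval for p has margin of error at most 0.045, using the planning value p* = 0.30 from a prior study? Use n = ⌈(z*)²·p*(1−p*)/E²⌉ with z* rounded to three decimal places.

For 99% confidence, z* = 2.576.
p*(1−p*) = 0.2100.
(z*)²·p*(1−p*)/E² = 6.635776·0.2100/0.002025 = 688.155.
⌈688.155⌉ = 689.

n = 689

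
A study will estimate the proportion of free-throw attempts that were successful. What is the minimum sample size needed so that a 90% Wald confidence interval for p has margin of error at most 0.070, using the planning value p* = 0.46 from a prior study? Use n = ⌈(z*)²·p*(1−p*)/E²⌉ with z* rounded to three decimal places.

n = 138

The 90% critical value is z* = 1.645.
p*(1−p*) = 0.2484.
(z*)²·p*(1−p*)/E² = 2.706025·0.2484/0.004900 = 137.179.
Rounding up, n = 138.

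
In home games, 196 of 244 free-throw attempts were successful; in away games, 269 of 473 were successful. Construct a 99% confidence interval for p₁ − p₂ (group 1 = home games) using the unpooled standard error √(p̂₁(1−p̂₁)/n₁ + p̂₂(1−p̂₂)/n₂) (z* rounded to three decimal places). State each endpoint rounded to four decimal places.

(0.1466, 0.3225)

p̂₁ = 196/244 = 0.80328, p̂₂ = 269/473 = 0.56871; p̂₁ − p̂₂ = 0.23457.
Unpooled SE = √(p̂₁(1−p̂₁)/n₁ + p̂₂(1−p̂₂)/n₂) = √(0.000647631 + 0.000518560) = 0.034150.
The 99% critical value is z* = 2.576. Margin = 2.576·0.034150 = 0.08797.
So the interval runs from 0.1466 to 0.3225.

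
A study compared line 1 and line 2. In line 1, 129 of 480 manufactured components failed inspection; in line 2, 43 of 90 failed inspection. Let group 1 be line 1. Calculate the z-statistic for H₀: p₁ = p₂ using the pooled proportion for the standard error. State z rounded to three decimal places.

z = -3.964

p̂₁ = 129/480 = 0.26875, p̂₂ = 43/90 = 0.47778.
Pooling: p̂ = 172/570 = 0.30175.
Pooled SE = √[0.2106987·0.01319444] ≈ 0.052726.
z = -0.20903/0.052726 = -3.964.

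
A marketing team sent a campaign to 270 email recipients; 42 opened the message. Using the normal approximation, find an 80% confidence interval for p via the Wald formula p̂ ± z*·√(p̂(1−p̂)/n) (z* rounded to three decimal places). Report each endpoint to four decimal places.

p̂ = 42/270 = 0.15556.
Standard error of p̂: √(0.131358/270) = √0.000486511 = 0.022057.
For 80% confidence, z* = 1.282.
Margin of error: 1.282 × 0.022057 = 0.02828.
Interval: 0.15556 ± 0.02828 → (0.1273, 0.1838).

(0.1273, 0.1838)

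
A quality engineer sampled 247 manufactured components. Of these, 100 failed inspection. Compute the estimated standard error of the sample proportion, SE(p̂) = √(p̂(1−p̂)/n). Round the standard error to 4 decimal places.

SE = 0.0312

Sample proportion p̂ = 100/247 = 0.40486.
p̂(1−p̂) = 0.40486·0.59514 = 0.240948.
Dividing by n and taking the root: √0.000975498 = 0.0312.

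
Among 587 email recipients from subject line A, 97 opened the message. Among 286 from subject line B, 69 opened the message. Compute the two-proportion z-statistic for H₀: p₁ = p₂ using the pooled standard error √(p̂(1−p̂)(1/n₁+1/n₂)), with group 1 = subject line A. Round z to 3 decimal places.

Sample proportions: p̂₁ = 97/587 = 0.16525 and p̂₂ = 69/286 = 0.24126.
Pooled p̂ = (97+69)/(587+286) = 166/873 = 0.19015.
Pooled SE = √[0.1539923·0.00520008] ≈ 0.028298.
z = -0.07601/0.028298 = -2.686.

z = -2.686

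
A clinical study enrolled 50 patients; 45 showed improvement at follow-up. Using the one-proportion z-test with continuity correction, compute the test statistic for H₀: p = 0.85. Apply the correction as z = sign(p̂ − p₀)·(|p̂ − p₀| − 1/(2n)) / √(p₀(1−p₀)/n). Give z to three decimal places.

z = 0.792

The sample proportion is 45/50 = 0.90000. p̂ − p₀ = 0.050000.
1/(2n) = 0.010000.
Corrected numerator: |0.050000| − 0.010000 = 0.040000.
Under H₀, SE = √(p₀(1−p₀)/n) = √(0.85·0.15/50) = √0.002550000 = 0.050498.
z = +0.040000/0.050498 = 0.792.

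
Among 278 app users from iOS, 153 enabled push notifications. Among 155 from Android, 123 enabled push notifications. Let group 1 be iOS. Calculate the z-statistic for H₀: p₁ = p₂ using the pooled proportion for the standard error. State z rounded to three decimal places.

Sample proportions: p̂₁ = 153/278 = 0.55036 and p̂₂ = 123/155 = 0.79355.
Pooling: p̂ = 276/433 = 0.63741.
SE = √[p̂(1−p̂)(1/n₁+1/n₂)] = √[0.63741·0.36259·(1/278+1/155)] ≈ 0.048192.
z = (p̂₁ − p̂₂)/SE = (0.55036 − 0.79355)/0.048192 = -0.24319/0.048192 = -5.046.

z = -5.046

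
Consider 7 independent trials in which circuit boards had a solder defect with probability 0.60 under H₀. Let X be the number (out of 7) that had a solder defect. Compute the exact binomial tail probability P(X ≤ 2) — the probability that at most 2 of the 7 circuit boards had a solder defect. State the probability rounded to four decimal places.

X is binomial with n = 7 and p = 0.60.
P(X ≤ 2) = C(7,0)·0.60^0·0.40^7 + C(7,1)·0.60^1·0.40^6 + C(7,2)·0.60^2·0.40^5.
= 0.001638 + 0.017203 + 0.077414 = 0.0963.

P = 0.0963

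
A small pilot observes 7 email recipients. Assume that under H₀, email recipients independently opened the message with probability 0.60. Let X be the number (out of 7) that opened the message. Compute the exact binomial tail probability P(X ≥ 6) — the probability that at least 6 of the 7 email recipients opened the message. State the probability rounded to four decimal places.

P = 0.1586

X ~ Binomial(n=7, p=0.60).
P(X ≥ 6) = C(7,6)·0.60^6·0.40^1 + C(7,7)·0.60^7·0.40^0.
= 0.130637 + 0.027994 = 0.1586.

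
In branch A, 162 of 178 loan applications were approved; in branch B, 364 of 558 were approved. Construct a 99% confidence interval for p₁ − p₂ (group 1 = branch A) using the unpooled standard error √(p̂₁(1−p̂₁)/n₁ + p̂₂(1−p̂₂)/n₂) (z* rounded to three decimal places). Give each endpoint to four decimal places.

(0.1820, 0.3336)

p̂₁ = 162/178 = 0.91011, p̂₂ = 364/558 = 0.65233; p̂₁ − p̂₂ = 0.25778.
SE = √(0.000459595 + 0.000406444) = √0.000866039 = 0.029429.
The 99% critical value is z* = 2.576. Margin of error = 0.07581.
So the interval runs from 0.1820 to 0.3336.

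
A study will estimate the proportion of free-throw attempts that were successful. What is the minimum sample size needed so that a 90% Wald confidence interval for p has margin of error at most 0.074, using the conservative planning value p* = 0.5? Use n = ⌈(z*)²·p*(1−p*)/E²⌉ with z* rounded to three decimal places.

n = 124

z* = 1.645 at the 90% level.
p*(1−p*) = 0.2500.
Required n before rounding: 2.706025 × 0.2500 / 0.074² = 123.540.
⌈123.540⌉ = 124.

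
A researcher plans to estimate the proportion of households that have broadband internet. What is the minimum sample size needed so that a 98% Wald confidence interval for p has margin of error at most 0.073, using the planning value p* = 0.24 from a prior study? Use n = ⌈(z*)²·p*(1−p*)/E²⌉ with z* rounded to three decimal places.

n = 186

The 98% critical value is z* = 2.326.
p*(1−p*) = 0.24·0.76 = 0.1824.
Required n before rounding: 5.410276 × 0.1824 / 0.073² = 185.182.
Rounding up, n = 186.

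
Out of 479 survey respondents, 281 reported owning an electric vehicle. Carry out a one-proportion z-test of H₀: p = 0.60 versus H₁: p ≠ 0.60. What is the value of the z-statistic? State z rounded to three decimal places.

p̂ = 281/479 = 0.58664.
Null standard error: √(0.60·0.40/479) = √0.000501044 = 0.022384.
Test statistic: z = -0.01336/0.022384 = -0.597.

z = -0.597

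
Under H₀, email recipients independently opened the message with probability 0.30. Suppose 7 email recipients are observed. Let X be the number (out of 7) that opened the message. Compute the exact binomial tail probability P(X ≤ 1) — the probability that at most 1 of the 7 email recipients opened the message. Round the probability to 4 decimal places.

X ~ Binomial(n=7, p=0.30).
P(X ≤ 1) = C(7,0)·0.30^0·0.70^7 + C(7,1)·0.30^1·0.70^6.
= 0.082354 + 0.247063 = 0.3294.

P = 0.3294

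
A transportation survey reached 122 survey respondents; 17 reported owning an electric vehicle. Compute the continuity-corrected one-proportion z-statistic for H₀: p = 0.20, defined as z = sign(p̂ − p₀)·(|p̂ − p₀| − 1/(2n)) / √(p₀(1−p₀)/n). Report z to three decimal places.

The sample proportion is 17/122 = 0.13934. p̂ − p₀ = -0.060656.
1/(2n) = 0.004098.
Corrected numerator: |-0.060656| − 0.004098 = 0.056558.
SE₀ = √(0.20·0.80/122) = 0.036214.
z = −0.056558/0.036214 = -1.562.

z = -1.562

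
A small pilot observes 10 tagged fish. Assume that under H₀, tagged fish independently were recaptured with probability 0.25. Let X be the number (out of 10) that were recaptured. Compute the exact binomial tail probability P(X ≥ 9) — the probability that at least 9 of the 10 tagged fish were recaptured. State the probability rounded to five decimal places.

P = 0.00003

X ~ Binomial(n=10, p=0.25).
P(X ≥ 9) = C(10,9)·0.25^9·0.75^1 + C(10,10)·0.25^10·0.75^0.
= 0.000029 + 0.000001 = 0.00003.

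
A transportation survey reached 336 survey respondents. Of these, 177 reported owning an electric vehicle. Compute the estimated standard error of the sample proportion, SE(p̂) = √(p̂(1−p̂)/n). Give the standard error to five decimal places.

p̂ = 177/336 = 0.52679.
p̂(1−p̂) = 0.52679·0.47321 = 0.249282.
SE = √(0.249282/336) = 0.02724.

SE = 0.02724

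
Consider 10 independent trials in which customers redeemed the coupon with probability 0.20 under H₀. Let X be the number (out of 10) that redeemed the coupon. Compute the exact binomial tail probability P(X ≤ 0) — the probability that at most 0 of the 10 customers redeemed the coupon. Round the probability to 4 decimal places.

X ~ Binomial(n=10, p=0.20).
P(X ≤ 0) = C(10,0)·0.20^0·0.80^10.
= 0.107374 = 0.1074.

P = 0.1074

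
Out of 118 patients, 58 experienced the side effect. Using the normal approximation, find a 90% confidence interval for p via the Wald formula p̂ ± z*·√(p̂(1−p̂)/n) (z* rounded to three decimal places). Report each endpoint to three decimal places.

The sample proportion is 58/118 = 0.49153.
SE = √(p̂(1−p̂)/n) = √(0.249928/118) = 0.046022.
For 90% confidence, z* = 1.645.
Margin = 1.645·0.046022 = 0.07571.
CI: 0.49153 ± 0.07571 = (0.416, 0.567).

(0.416, 0.567)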